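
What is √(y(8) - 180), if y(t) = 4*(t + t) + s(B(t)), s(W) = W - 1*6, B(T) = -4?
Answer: 3*I*√14 ≈ 11.225*I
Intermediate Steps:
s(W) = -6 + W (s(W) = W - 6 = -6 + W)
y(t) = -10 + 8*t (y(t) = 4*(t + t) + (-6 - 4) = 4*(2*t) - 10 = 8*t - 10 = -10 + 8*t)
√(y(8) - 180) = √((-10 + 8*8) - 180) = √((-10 + 64) - 180) = √(54 - 180) = √(-126) = 3*I*√14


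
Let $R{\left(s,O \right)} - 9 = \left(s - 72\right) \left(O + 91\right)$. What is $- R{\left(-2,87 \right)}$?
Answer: $13163$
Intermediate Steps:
$R{\left(s,O \right)} = 9 + \left(-72 + s\right) \left(91 + O\right)$ ($R{\left(s,O \right)} = 9 + \left(s - 72\right) \left(O + 91\right) = 9 + \left(-72 + s\right) \left(91 + O\right)$)
$- R{\left(-2,87 \right)} = - (-6543 - 6264 + 91 \left(-2\right) + 87 \left(-2\right)) = - (-6543 - 6264 - 182 - 174) = \left(-1\right) \left(-13163\right) = 13163$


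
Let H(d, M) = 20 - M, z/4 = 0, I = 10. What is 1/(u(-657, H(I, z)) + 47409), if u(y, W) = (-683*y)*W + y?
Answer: 1/9021372 ≈ 1.1085e-7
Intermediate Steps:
z = 0 (z = 4*0 = 0)
u(y, W) = y - 683*W*y (u(y, W) = -683*W*y + y = y - 683*W*y)
1/(u(-657, H(I, z)) + 47409) = 1/(-657*(1 - 683*(20 - 1*0)) + 47409) = 1/(-657*(1 - 683*(20 + 0)) + 47409) = 1/(-657*(1 - 683*20) + 47409) = 1/(-657*(1 - 13660) + 47409) = 1/(-657*(-13659) + 47409) = 1/(8973963 + 47409) = 1/9021372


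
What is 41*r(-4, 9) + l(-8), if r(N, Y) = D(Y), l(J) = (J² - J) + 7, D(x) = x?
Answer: 448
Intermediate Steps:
l(J) = 7 + J² - J
r(N, Y) = Y
41*r(-4, 9) + l(-8) = 41*9 + (7 + (-8)² - 1*(-8)) = 369 + (7 + 64 + 8) = 369 + 79 = 448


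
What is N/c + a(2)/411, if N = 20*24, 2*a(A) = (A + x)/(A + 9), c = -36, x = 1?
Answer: -120557/9042 ≈ -13.333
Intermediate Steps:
a(A) = (1 + A)/(2*(9 + A)) (a(A) = ((A + 1)/(A + 9))/2 = ((1 + A)/(9 + A))/2 = (1 + A)/(2*(9 + A)))
N = 480
N/c + a(2)/411 = 480/(-36) + ((1 + 2)/(2*(9 + 2)))/411 = 480*(-1/36) + ((½)*3/11)*(1/411) = -40/3 + ((½)*(1/11)*3)*(1/411) = -40/3 + (3/22)*(1/411) = -40/3 + 1/3014 = -120557/9042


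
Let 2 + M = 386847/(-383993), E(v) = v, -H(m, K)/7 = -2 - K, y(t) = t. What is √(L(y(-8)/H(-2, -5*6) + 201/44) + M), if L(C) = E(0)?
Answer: I*√443447788169/383993 ≈ 1.7342*I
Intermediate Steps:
H(m, K) = 14 + 7*K (H(m, K) = -7*(-2 - K) = 14 + 7*K)
L(C) = 0
M = -1154833/383993 (M = -2 + 386847/(-383993) = -2 + 386847*(-1/383993) = -2 - 386847/383993 = -1154833/383993 ≈ -3.0074)
√(L(y(-8)/H(-2, -5*6) + 201/44) + M) = √(0 - 1154833/383993) = √(-1154833/383993) = I*√443447788169/383993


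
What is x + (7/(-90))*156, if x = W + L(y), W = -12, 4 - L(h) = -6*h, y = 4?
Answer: 58/15 ≈ 3.8667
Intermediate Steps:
L(h) = 4 + 6*h (L(h) = 4 - (-6)*h = 4 + 6*h)
x = 16 (x = -12 + (4 + 6*4) = -12 + (4 + 24) = -12 + 28 = 16)
x + (7/(-90))*156 = 16 + (7/(-90))*156 = 16 + (7*(-1/90))*156 = 16 - 7/90*156 = 16 - 182/15 = 58/15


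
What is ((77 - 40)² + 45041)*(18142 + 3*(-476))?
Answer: 775696740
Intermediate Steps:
((77 - 40)² + 45041)*(18142 + 3*(-476)) = (37² + 45041)*(18142 - 1428) = (1369 + 45041)*16714 = 46410*16714 = 775696740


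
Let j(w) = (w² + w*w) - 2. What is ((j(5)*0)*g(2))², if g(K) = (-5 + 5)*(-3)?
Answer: 0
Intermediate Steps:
g(K) = 0 (g(K) = 0*(-3) = 0)
j(w) = -2 + 2*w² (j(w) = (w² + w²) - 2 = 2*w² - 2 = -2 + 2*w²)
((j(5)*0)*g(2))² = (((-2 + 2*5²)*0)*0)² = (((-2 + 2*25)*0)*0)² = (((-2 + 50)*0)*0)² = ((48*0)*0)² = (0*0)² = 0² = 0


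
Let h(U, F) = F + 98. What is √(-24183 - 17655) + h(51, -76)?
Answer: 22 + I*√41838 ≈ 22.0 + 204.54*I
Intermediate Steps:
h(U, F) = 98 + F
√(-24183 - 17655) + h(51, -76) = √(-24183 - 17655) + (98 - 76) = √(-41838) + 22 = I*√41838 + 22 = 22 + I*√41838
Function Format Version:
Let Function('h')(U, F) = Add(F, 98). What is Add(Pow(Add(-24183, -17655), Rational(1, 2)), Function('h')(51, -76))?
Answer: Add(22, Mul(I, Pow(41838, Rational(1, 2)))) ≈ Add(22.000, Mul(204.54, I))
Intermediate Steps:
Function('h')(U, F) = Add(98, F)
Add(Pow(Add(-24183, -17655), Rational(1, 2)), Function('h')(51, -76)) = Add(Pow(Add(-24183, -17655), Rational(1, 2)), Add(98, -76)) = Add(Pow(-41838, Rational(1, 2)), 22) = Add(Mul(I, Pow(41838, Rational(1, 2))), 22) = Add(22, Mul(I, Pow(41838, Rational(1, 2))))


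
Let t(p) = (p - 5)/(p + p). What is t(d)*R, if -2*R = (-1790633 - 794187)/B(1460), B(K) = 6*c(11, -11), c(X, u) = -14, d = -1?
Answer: -92315/2 ≈ -46158.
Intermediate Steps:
t(p) = (-5 + p)/(2*p) (t(p) = (-5 + p)/((2*p)) = (-5 + p)*(1/(2*p)) = (-5 + p)/(2*p))
B(K) = -84 (B(K) = 6*(-14) = -84)
R = -92315/6 (R = -(-1790633 - 794187)/(2*(-84)) = -(-1292410)*(-1)/84 = -1/2*92315/3 = -92315/6 ≈ -15386.)
t(d)*R = ((1/2)*(-5 - 1)/(-1))*(-92315/6) = ((1/2)*(-1)*(-6))*(-92315/6) = 3*(-92315/6) = -92315/2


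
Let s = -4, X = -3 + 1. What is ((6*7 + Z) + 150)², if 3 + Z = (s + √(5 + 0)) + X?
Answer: (183 + √5)² ≈ 34312.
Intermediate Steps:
X = -2
Z = -9 + √5 (Z = -3 + ((-4 + √(5 + 0)) - 2) = -3 + ((-4 + √5) - 2) = -3 + (-6 + √5) = -9 + √5 ≈ -6.7639)
((6*7 + Z) + 150)² = ((6*7 + (-9 + √5)) + 150)² = ((42 + (-9 + √5)) + 150)² = ((33 + √5) + 150)² = (183 + √5)²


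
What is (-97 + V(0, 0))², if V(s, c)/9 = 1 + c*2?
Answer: 7744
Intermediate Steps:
V(s, c) = 9 + 18*c (V(s, c) = 9*(1 + c*2) = 9*(1 + 2*c) = 9 + 18*c)
(-97 + V(0, 0))² = (-97 + (9 + 18*0))² = (-97 + (9 + 0))² = (-97 + 9)² = (-88)² = 7744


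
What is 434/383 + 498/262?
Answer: 152221/50173 ≈ 3.0339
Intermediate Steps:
434/383 + 498/262 = 434*(1/383) + 498*(1/262) = 434/383 + 249/131 = 152221/50173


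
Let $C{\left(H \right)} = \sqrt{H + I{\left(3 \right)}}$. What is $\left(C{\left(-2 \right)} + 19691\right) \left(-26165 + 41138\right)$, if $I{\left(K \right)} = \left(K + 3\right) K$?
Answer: $294893235$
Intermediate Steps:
$I{\left(K \right)} = K \left(3 + K\right)$ ($I{\left(K \right)} = \left(3 + K\right) K = K \left(3 + K\right)$)
$C{\left(H \right)} = \sqrt{18 + H}$ ($C{\left(H \right)} = \sqrt{H + 3 \left(3 + 3\right)} = \sqrt{H + 3 \cdot 6} = \sqrt{H + 18} = \sqrt{18 + H}$)
$\left(C{\left(-2 \right)} + 19691\right) \left(-26165 + 41138\right) = \left(\sqrt{18 - 2} + 19691\right) \left(-26165 + 41138\right) = \left(\sqrt{16} + 19691\right) 14973 = \left(4 + 19691\right) 14973 = 19695 \cdot 14973 = 294893235$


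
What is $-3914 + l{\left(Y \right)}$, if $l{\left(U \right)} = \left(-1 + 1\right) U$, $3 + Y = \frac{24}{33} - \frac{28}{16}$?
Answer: $-3914$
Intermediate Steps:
$Y = - \frac{177}{44}$ ($Y = -3 + \left(\frac{24}{33} - \frac{28}{16}\right) = -3 + \left(24 \cdot \frac{1}{33} - \frac{7}{4}\right) = -3 + \left(\frac{8}{11} - \frac{7}{4}\right) = -3 - \frac{45}{44} = - \frac{177}{44} \approx -4.0227$)
$l{\left(U \right)} = 0$ ($l{\left(U \right)} = 0 U = 0$)
$-3914 + l{\left(Y \right)} = -3914 + 0 = -3914$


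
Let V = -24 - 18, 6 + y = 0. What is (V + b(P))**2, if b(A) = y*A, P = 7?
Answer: 7056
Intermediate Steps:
y = -6 (y = -6 + 0 = -6)
b(A) = -6*A
V = -42
(V + b(P))**2 = (-42 - 6*7)**2 = (-42 - 42)**2 = (-84)**2 = 7056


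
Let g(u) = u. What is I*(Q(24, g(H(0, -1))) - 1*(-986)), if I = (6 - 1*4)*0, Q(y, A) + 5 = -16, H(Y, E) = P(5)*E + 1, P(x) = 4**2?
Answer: 0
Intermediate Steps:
P(x) = 16
H(Y, E) = 1 + 16*E (H(Y, E) = 16*E + 1 = 1 + 16*E)
Q(y, A) = -21 (Q(y, A) = -5 - 16 = -21)
I = 0 (I = (6 - 4)*0 = 2*0 = 0)
I*(Q(24, g(H(0, -1))) - 1*(-986)) = 0*(-21 - 1*(-986)) = 0*(-21 + 986) = 0*965 = 0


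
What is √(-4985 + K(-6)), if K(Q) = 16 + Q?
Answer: 5*I*√199 ≈ 70.534*I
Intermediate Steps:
√(-4985 + K(-6)) = √(-4985 + (16 - 6)) = √(-4985 + 10) = √(-4975) = 5*I*√199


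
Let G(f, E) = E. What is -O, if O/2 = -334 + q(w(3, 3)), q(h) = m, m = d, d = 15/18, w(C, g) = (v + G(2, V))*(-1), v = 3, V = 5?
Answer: 1999/3 ≈ 666.33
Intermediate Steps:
w(C, g) = -8 (w(C, g) = (3 + 5)*(-1) = 8*(-1) = -8)
d = ⅚ (d = 15*(1/18) = ⅚ ≈ 0.83333)
m = ⅚ ≈ 0.83333
q(h) = ⅚
O = -1999/3 (O = 2*(-334 + ⅚) = 2*(-1999/6) = -1999/3 ≈ -666.33)
-O = -1*(-1999/3) = 1999/3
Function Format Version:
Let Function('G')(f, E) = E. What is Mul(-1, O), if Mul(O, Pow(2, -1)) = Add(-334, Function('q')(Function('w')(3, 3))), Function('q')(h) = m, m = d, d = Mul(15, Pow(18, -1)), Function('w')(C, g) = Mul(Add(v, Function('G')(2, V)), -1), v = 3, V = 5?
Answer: Rational(1999, 3) ≈ 666.33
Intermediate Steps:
Function('w')(C, g) = -8 (Function('w')(C, g) = Mul(Add(3, 5), -1) = Mul(8, -1) = -8)
d = Rational(5, 6) (d = Mul(15, Rational(1, 18)) = Rational(5, 6) ≈ 0.83333)
m = Rational(5, 6) ≈ 0.83333
Function('q')(h) = Rational(5, 6)
O = Rational(-1999, 3) (O = Mul(2, Add(-334, Rational(5, 6))) = Mul(2, Rational(-1999, 6)) = Rational(-1999, 3) ≈ -666.33)
Mul(-1, O) = Mul(-1, Rational(-1999, 3)) = Rational(1999, 3)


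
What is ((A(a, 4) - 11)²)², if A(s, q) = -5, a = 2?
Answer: 65536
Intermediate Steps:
((A(a, 4) - 11)²)² = ((-5 - 11)²)² = ((-16)²)² = 256² = 65536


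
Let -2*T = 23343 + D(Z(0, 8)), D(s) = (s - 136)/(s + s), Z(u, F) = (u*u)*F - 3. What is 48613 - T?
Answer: 723553/12 ≈ 60296.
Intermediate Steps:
Z(u, F) = -3 + F*u² (Z(u, F) = u²*F - 3 = F*u² - 3 = -3 + F*u²)
D(s) = (-136 + s)/(2*s) (D(s) = (-136 + s)/((2*s)) = (-136 + s)*(1/(2*s)) = (-136 + s)/(2*s))
T = -140197/12 (T = -(23343 + (-136 + (-3 + 8*0²))/(2*(-3 + 8*0²)))/2 = -(23343 + (-136 + (-3 + 8*0))/(2*(-3 + 8*0)))/2 = -(23343 + (-136 + (-3 + 0))/(2*(-3 + 0)))/2 = -(23343 + (½)*(-136 - 3)/(-3))/2 = -(23343 + (½)*(-⅓)*(-139))/2 = -(23343 + 139/6)/2 = -½*140197/6 = -140197/12 ≈ -11683.)
48613 - T = 48613 - 1*(-140197/12) = 48613 + 140197/12 = 723553/12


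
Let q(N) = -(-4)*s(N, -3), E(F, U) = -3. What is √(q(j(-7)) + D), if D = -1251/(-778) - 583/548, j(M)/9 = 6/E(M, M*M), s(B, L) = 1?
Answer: 5*√2064943871/106586 ≈ 2.1317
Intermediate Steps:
j(M) = -18 (j(M) = 9*(6/(-3)) = 9*(6*(-⅓)) = 9*(-2) = -18)
D = 115987/213172 (D = -1251*(-1/778) - 583*1/548 = 1251/778 - 583/548 = 115987/213172 ≈ 0.54410)
q(N) = 4 (q(N) = -(-4) = -4*(-1) = 4)
√(q(j(-7)) + D) = √(4 + 115987/213172) = √(968675/213172) = 5*√2064943871/106586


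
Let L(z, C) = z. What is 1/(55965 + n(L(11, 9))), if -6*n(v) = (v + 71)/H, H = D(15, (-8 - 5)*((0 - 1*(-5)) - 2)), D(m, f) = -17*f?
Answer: 1989/111314344 ≈ 1.7868e-5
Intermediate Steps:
H = 663 (H = -17*(-8 - 5)*((0 - 1*(-5)) - 2) = -(-221)*((0 + 5) - 2) = -(-221)*(5 - 2) = -(-221)*3 = -17*(-39) = 663)
n(v) = -71/3978 - v/3978 (n(v) = -(v + 71)/(6*663) = -(71 + v)/(6*663) = -(71/663 + v/663)/6 = -71/3978 - v/3978)
1/(55965 + n(L(11, 9))) = 1/(55965 + (-71/3978 - 1/3978*11)) = 1/(55965 + (-71/3978 - 11/3978)) = 1/(55965 - 41/1989) = 1/(111314344/1989) = 1989/111314344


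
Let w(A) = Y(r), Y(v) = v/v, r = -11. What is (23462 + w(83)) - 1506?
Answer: 21957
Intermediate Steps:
Y(v) = 1
w(A) = 1
(23462 + w(83)) - 1506 = (23462 + 1) - 1506 = 23463 - 1506 = 21957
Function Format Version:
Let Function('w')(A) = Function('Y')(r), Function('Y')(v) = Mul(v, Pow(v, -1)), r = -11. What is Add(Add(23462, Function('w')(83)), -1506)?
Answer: 21957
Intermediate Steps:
Function('Y')(v) = 1
Function('w')(A) = 1
Add(Add(23462, Function('w')(83)), -1506) = Add(Add(23462, 1), -1506) = Add(23463, -1506) = 21957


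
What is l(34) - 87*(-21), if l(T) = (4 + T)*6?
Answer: 2055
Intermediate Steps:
l(T) = 24 + 6*T
l(34) - 87*(-21) = (24 + 6*34) - 87*(-21) = (24 + 204) + 1827 = 228 + 1827 = 2055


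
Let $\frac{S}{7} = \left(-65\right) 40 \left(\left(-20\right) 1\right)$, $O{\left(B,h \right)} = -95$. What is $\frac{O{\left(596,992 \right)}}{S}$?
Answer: $- \frac{19}{72800} \approx -0.00026099$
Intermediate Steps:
$S = 364000$ ($S = 7 \left(-65\right) 40 \left(\left(-20\right) 1\right) = 7 \left(\left(-2600\right) \left(-20\right)\right) = 7 \cdot 52000 = 364000$)
$\frac{O{\left(596,992 \right)}}{S} = - \frac{95}{364000} = \left(-95\right) \frac{1}{364000} = - \frac{19}{72800}$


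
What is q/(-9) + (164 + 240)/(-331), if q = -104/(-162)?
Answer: -311728/241299 ≈ -1.2919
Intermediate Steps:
q = 52/81 (q = -104*(-1/162) = 52/81 ≈ 0.64198)
q/(-9) + (164 + 240)/(-331) = (52/81)/(-9) + (164 + 240)/(-331) = (52/81)*(-⅑) + 404*(-1/331) = -52/729 - 404/331 = -311728/241299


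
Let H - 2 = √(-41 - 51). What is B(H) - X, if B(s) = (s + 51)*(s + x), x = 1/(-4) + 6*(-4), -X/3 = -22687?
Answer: -277329/4 + 123*I*√23/2 ≈ -69332.0 + 294.94*I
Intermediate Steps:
X = 68061 (X = -3*(-22687) = 68061)
x = -97/4 (x = -¼ - 24 = -97/4 ≈ -24.250)
H = 2 + 2*I*√23 (H = 2 + √(-41 - 51) = 2 + √(-92) = 2 + 2*I*√23 ≈ 2.0 + 9.5917*I)
B(s) = (51 + s)*(-97/4 + s) (B(s) = (s + 51)*(s - 97/4) = (51 + s)*(-97/4 + s))
B(H) - X = (-4947/4 + (2 + 2*I*√23)² + 107*(2 + 2*I*√23)/4) - 1*68061 = (-4947/4 + (2 + 2*I*√23)² + (107/2 + 107*I*√23/2)) - 68061 = (-4733/4 + (2 + 2*I*√23)² + 107*I*√23/2) - 68061 = -276977/4 + (2 + 2*I*√23)² + 107*I*√23/2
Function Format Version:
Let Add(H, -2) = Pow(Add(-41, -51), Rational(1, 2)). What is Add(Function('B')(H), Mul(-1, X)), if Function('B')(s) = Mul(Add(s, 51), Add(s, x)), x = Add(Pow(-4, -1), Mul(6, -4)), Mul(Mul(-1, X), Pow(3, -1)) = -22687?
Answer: Add(Rational(-277329, 4), Mul(Rational(123, 2), I, Pow(23, Rational(1, 2)))) ≈ Add(-69332., Mul(294.94, I))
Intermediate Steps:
X = 68061 (X = Mul(-3, -22687) = 68061)
x = Rational(-97, 4) (x = Add(Rational(-1, 4), -24) = Rational(-97, 4) ≈ -24.250)
H = Add(2, Mul(2, I, Pow(23, Rational(1, 2)))) (H = Add(2, Pow(Add(-41, -51), Rational(1, 2))) = Add(2, Pow(-92, Rational(1, 2))) = Add(2, Mul(2, I, Pow(23, Rational(1, 2)))) ≈ Add(2.0000, Mul(9.5917, I)))
Function('B')(s) = Mul(Add(51, s), Add(Rational(-97, 4), s)) (Function('B')(s) = Mul(Add(s, 51), Add(s, Rational(-97, 4))) = Mul(Add(51, s), Add(Rational(-97, 4), s)))
Add(Function('B')(H), Mul(-1, X)) = Add(Add(Rational(-4947, 4), Pow(Add(2, Mul(2, I, Pow(23, Rational(1, 2)))), 2), Mul(Rational(107, 4), Add(2, Mul(2, I, Pow(23, Rational(1, 2)))))), Mul(-1, 68061)) = Add(Add(Rational(-4947, 4), Pow(Add(2, Mul(2, I, Pow(23, Rational(1, 2)))), 2), Add(Rational(107, 2), Mul(Rational(107, 2), I, Pow(23, Rational(1, 2))))), -68061) = Add(Add(Rational(-4733, 4), Pow(Add(2, Mul(2, I, Pow(23, Rational(1, 2)))), 2), Mul(Rational(107, 2), I, Pow(23, Rational(1, 2)))), -68061) = Add(Rational(-276977, 4), Pow(Add(2, Mul(2, I, Pow(23, Rational(1, 2)))), 2), Mul(Rational(107, 2), I, Pow(23, Rational(1, 2))))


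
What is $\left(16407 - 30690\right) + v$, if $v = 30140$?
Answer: $15857$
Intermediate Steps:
$\left(16407 - 30690\right) + v = \left(16407 - 30690\right) + 30140 = -14283 + 30140 = 15857$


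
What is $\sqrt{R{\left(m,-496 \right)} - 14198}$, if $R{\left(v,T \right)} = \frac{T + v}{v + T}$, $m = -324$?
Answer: $i \sqrt{14197} \approx 119.15 i$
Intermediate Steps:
$R{\left(v,T \right)} = 1$ ($R{\left(v,T \right)} = \frac{T + v}{T + v} = 1$)
$\sqrt{R{\left(m,-496 \right)} - 14198} = \sqrt{1 - 14198} = \sqrt{-14197} = i \sqrt{14197}$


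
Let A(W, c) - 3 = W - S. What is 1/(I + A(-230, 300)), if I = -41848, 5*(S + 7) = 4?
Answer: -5/210344 ≈ -2.3771e-5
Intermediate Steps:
S = -31/5 (S = -7 + (⅕)*4 = -7 + ⅘ = -31/5 ≈ -6.2000)
A(W, c) = 46/5 + W (A(W, c) = 3 + (W - 1*(-31/5)) = 3 + (W + 31/5) = 3 + (31/5 + W) = 46/5 + W)
1/(I + A(-230, 300)) = 1/(-41848 + (46/5 - 230)) = 1/(-41848 - 1104/5) = 1/(-210344/5) = -5/210344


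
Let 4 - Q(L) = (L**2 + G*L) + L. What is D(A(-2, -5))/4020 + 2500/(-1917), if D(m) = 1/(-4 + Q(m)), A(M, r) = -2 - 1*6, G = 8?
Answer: -26799361/20550240 ≈ -1.3041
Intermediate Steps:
Q(L) = 4 - L**2 - 9*L (Q(L) = 4 - ((L**2 + 8*L) + L) = 4 - (L**2 + 9*L) = 4 + (-L**2 - 9*L) = 4 - L**2 - 9*L)
A(M, r) = -8 (A(M, r) = -2 - 6 = -8)
D(m) = 1/(-m**2 - 9*m) (D(m) = 1/(-4 + (4 - m**2 - 9*m)) = 1/(-m**2 - 9*m))
D(A(-2, -5))/4020 + 2500/(-1917) = -1/(-8*(9 - 8))/4020 + 2500/(-1917) = -1*(-1/8)/1*(1/4020) + 2500*(-1/1917) = -1*(-1/8)*1*(1/4020) - 2500/1917 = (1/8)*(1/4020) - 2500/1917 = 1/32160 - 2500/1917 = -26799361/20550240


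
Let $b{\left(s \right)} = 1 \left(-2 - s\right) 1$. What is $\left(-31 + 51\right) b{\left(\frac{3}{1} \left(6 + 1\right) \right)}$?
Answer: $-460$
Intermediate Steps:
$b{\left(s \right)} = -2 - s$ ($b{\left(s \right)} = \left(-2 - s\right) 1 = -2 - s$)
$\left(-31 + 51\right) b{\left(\frac{3}{1} \left(6 + 1\right) \right)} = \left(-31 + 51\right) \left(-2 - \frac{3}{1} \left(6 + 1\right)\right) = 20 \left(-2 - 3 \cdot 1 \cdot 7\right) = 20 \left(-2 - 3 \cdot 7\right) = 20 \left(-2 - 21\right) = 20 \left(-23\right) = -460$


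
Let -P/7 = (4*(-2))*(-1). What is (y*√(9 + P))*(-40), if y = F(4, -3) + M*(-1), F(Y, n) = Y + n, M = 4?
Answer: 120*I*√47 ≈ 822.68*I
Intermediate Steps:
P = -56 (P = -7*4*(-2)*(-1) = -(-56)*(-1) = -7*8 = -56)
y = -3 (y = (4 - 3) + 4*(-1) = 1 - 4 = -3)
(y*√(9 + P))*(-40) = -3*√(9 - 56)*(-40) = -3*I*√47*(-40) = 120*I*√47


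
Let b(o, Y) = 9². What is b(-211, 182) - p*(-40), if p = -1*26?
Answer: -959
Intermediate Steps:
p = -26
b(o, Y) = 81
b(-211, 182) - p*(-40) = 81 - (-26)*(-40) = 81 - 1*1040 = 81 - 1040 = -959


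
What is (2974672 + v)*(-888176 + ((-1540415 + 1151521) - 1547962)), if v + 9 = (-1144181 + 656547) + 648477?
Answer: -8857904786192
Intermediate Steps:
v = 160834 (v = -9 + ((-1144181 + 656547) + 648477) = -9 + (-487634 + 648477) = -9 + 160843 = 160834)
(2974672 + v)*(-888176 + ((-1540415 + 1151521) - 1547962)) = (2974672 + 160834)*(-888176 + ((-1540415 + 1151521) - 1547962)) = 3135506*(-888176 + (-388894 - 1547962)) = 3135506*(-888176 - 1936856) = 3135506*(-2825032) = -8857904786192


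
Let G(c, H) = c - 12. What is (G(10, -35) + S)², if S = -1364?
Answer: 1865956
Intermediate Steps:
G(c, H) = -12 + c
(G(10, -35) + S)² = ((-12 + 10) - 1364)² = (-2 - 1364)² = (-1366)² = 1865956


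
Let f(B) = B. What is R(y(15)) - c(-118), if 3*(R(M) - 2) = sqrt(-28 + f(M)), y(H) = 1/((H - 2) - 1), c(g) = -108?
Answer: 110 + I*sqrt(1005)/18 ≈ 110.0 + 1.7612*I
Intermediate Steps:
y(H) = 1/(-3 + H) (y(H) = 1/((-2 + H) - 1) = 1/(-3 + H))
R(M) = 2 + sqrt(-28 + M)/3
R(y(15)) - c(-118) = (2 + sqrt(-28 + 1/(-3 + 15))/3) - 1*(-108) = (2 + sqrt(-28 + 1/12)/3) + 108 = (2 + sqrt(-335/12)/3) + 108 = (2 + (I*sqrt(1005)/6)/3) + 108 = (2 + I*sqrt(1005)/18) + 108 = 110 + I*sqrt(1005)/18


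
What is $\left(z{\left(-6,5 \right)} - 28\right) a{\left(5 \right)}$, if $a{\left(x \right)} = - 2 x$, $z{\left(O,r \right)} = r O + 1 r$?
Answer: $530$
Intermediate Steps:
$z{\left(O,r \right)} = r + O r$ ($z{\left(O,r \right)} = O r + r = r + O r$)
$\left(z{\left(-6,5 \right)} - 28\right) a{\left(5 \right)} = \left(5 \left(1 - 6\right) - 28\right) \left(\left(-2\right) 5\right) = \left(5 \left(-5\right) - 28\right) \left(-10\right) = \left(-25 - 28\right) \left(-10\right) = \left(-53\right) \left(-10\right) = 530$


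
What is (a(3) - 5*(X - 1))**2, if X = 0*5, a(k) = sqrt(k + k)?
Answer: 31 + 10*sqrt(6) ≈ 55.495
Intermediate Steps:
a(k) = sqrt(2)*sqrt(k) (a(k) = sqrt(2*k) = sqrt(2)*sqrt(k))
X = 0
(a(3) - 5*(X - 1))**2 = (sqrt(2)*sqrt(3) - 5*(0 - 1))**2 = (sqrt(6) - 5*(-1))**2 = (sqrt(6) + 5)**2 = (5 + sqrt(6))**2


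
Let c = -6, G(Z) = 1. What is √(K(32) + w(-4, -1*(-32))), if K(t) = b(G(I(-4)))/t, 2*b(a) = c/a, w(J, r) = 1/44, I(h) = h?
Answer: 5*I*√22/88 ≈ 0.2665*I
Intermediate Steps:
w(J, r) = 1/44
b(a) = -3/a (b(a) = (-6/a)/2 = -3/a)
K(t) = -3/t (K(t) = (-3/1)/t = (-3*1)/t = -3/t)
√(K(32) + w(-4, -1*(-32))) = √(-3/32 + 1/44) = √(-25/352) = 5*I*√22/88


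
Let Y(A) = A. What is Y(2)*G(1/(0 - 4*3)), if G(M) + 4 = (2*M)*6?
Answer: -10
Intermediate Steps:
G(M) = -4 + 12*M (G(M) = -4 + (2*M)*6 = -4 + 12*M)
Y(2)*G(1/(0 - 4*3)) = 2*(-4 + 12/(0 - 4*3)) = 2*(-4 + 12/(0 - 12)) = 2*(-4 + 12/(-12)) = 2*(-4 + 12*(-1/12)) = 2*(-4 - 1) = 2*(-5) = -10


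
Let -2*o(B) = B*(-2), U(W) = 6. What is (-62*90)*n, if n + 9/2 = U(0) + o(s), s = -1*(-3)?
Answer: -25110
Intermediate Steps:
s = 3
o(B) = B (o(B) = -B*(-2)/2 = -(-1)*B = B)
n = 9/2 (n = -9/2 + (6 + 3) = -9/2 + 9 = 9/2 ≈ 4.5000)
(-62*90)*n = -62*90*(9/2) = -5580*9/2 = -25110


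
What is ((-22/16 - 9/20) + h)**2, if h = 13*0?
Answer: 5329/1600 ≈ 3.3306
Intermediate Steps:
h = 0
((-22/16 - 9/20) + h)**2 = ((-22/16 - 9/20) + 0)**2 = ((-22*1/16 - 9*1/20) + 0)**2 = ((-11/8 - 9/20) + 0)**2 = (-73/40 + 0)**2 = (-73/40)**2 = 5329/1600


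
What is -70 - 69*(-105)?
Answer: 7175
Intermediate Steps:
-70 - 69*(-105) = -70 + 7245 = 7175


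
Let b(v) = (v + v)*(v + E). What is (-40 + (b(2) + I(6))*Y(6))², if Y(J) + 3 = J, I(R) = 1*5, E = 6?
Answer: 5041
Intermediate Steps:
I(R) = 5
Y(J) = -3 + J
b(v) = 2*v*(6 + v) (b(v) = (v + v)*(v + 6) = (2*v)*(6 + v) = 2*v*(6 + v))
(-40 + (b(2) + I(6))*Y(6))² = (-40 + (2*2*(6 + 2) + 5)*(-3 + 6))² = (-40 + (2*2*8 + 5)*3)² = (-40 + (32 + 5)*3)² = (-40 + 37*3)² = (-40 + 111)² = 71² = 5041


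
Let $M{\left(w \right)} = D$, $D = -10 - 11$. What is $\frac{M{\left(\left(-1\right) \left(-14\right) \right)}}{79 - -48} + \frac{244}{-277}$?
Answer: $- \frac{36805}{35179} \approx -1.0462$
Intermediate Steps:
$D = -21$ ($D = -10 - 11 = -21$)
$M{\left(w \right)} = -21$
$\frac{M{\left(\left(-1\right) \left(-14\right) \right)}}{79 - -48} + \frac{244}{-277} = - \frac{21}{79 - -48} + \frac{244}{-277} = - \frac{21}{79 + 48} + 244 \left(- \frac{1}{277}\right) = - \frac{21}{127} - \frac{244}{277} = - \frac{36805}{35179}$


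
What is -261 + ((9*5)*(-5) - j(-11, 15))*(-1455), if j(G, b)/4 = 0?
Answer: 327114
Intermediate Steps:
j(G, b) = 0 (j(G, b) = 4*0 = 0)
-261 + ((9*5)*(-5) - j(-11, 15))*(-1455) = -261 + ((9*5)*(-5) - 1*0)*(-1455) = -261 + (45*(-5) + 0)*(-1455) = -261 + (-225 + 0)*(-1455) = -261 - 225*(-1455) = -261 + 327375 = 327114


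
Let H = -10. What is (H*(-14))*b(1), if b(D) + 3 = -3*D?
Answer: -840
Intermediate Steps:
b(D) = -3 - 3*D
(H*(-14))*b(1) = (-10*(-14))*(-3 - 3*1) = 140*(-3 - 3) = 140*(-6) = -840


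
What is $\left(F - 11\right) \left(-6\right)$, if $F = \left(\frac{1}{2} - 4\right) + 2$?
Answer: $75$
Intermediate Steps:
$F = - \frac{3}{2}$ ($F = \left(\frac{1}{2} - 4\right) + 2 = - \frac{7}{2} + 2 = - \frac{3}{2} \approx -1.5$)
$\left(F - 11\right) \left(-6\right) = \left(- \frac{3}{2} - 11\right) \left(-6\right) = \left(- \frac{25}{2}\right) \left(-6\right) = 75$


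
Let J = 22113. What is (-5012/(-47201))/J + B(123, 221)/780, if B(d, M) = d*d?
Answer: 57842432569/2982159180 ≈ 19.396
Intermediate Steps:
B(d, M) = d²
(-5012/(-47201))/J + B(123, 221)/780 = -5012/(-47201)/22113 + 123²/780 = -5012*(-1/47201)*(1/22113) + 15129*(1/780) = (716/6743)*(1/22113) + 5043/260 = 716/149107959 + 5043/260 = 57842432569/2982159180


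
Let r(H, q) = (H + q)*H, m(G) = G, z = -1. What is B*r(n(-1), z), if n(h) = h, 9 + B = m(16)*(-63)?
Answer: -2034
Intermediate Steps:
B = -1017 (B = -9 + 16*(-63) = -9 - 1008 = -1017)
r(H, q) = H*(H + q)
B*r(n(-1), z) = -(-1017)*(-1 - 1) = -(-1017)*(-2) = -1017*2 = -2034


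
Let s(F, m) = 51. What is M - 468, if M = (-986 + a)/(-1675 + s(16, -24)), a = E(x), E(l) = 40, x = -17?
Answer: -379543/812 ≈ -467.42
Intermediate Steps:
a = 40
M = 473/812 (M = (-986 + 40)/(-1675 + 51) = -946/(-1624) = -946*(-1/1624) = 473/812 ≈ 0.58251)
M - 468 = 473/812 - 468 = -379543/812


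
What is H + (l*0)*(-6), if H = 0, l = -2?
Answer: 0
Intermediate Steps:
H + (l*0)*(-6) = 0 - 2*0*(-6) = 0 + 0*(-6) = 0 + 0 = 0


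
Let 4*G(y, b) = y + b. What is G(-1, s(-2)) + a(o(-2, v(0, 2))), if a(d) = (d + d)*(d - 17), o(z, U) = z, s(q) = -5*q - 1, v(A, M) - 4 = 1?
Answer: 78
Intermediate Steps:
v(A, M) = 5 (v(A, M) = 4 + 1 = 5)
s(q) = -1 - 5*q
G(y, b) = b/4 + y/4 (G(y, b) = (y + b)/4 = (b + y)/4 = b/4 + y/4)
a(d) = 2*d*(-17 + d) (a(d) = (2*d)*(-17 + d) = 2*d*(-17 + d))
G(-1, s(-2)) + a(o(-2, v(0, 2))) = ((-1 - 5*(-2))/4 + (¼)*(-1)) + 2*(-2)*(-17 - 2) = ((-1 + 10)/4 - ¼) + 2*(-2)*(-19) = ((¼)*9 - ¼) + 76 = (9/4 - ¼) + 76 = 2 + 76 = 78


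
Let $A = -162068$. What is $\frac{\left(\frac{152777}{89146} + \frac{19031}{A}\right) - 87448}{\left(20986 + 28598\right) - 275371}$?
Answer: $\frac{631700311925217}{1631052992330668} \approx 0.3873$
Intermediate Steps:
$\frac{\left(\frac{152777}{89146} + \frac{19031}{A}\right) - 87448}{\left(20986 + 28598\right) - 275371} = \frac{\left(\frac{152777}{89146} + \frac{19031}{-162068}\right) - 87448}{\left(20986 + 28598\right) - 275371} = \frac{\left(152777 \cdot \frac{1}{89146} + 19031 \left(- \frac{1}{162068}\right)\right) - 87448}{49584 - 275371} = \frac{\left(\frac{152777}{89146} - \frac{19031}{162068}\right) - 87448}{-225787} = \left(\frac{11531862655}{7223856964} - 87448\right) \left(- \frac{1}{225787}\right) = \left(- \frac{631700311925217}{7223856964}\right) \left(- \frac{1}{225787}\right) = \frac{631700311925217}{1631052992330668}$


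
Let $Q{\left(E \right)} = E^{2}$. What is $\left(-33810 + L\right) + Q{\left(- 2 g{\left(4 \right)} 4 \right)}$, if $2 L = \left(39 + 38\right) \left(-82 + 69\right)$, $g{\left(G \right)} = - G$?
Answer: $- \frac{66573}{2} \approx -33287.0$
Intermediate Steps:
$L = - \frac{1001}{2}$ ($L = \frac{\left(39 + 38\right) \left(-82 + 69\right)}{2} = \frac{77 \left(-13\right)}{2} = \frac{1}{2} \left(-1001\right) = - \frac{1001}{2} \approx -500.5$)
$\left(-33810 + L\right) + Q{\left(- 2 g{\left(4 \right)} 4 \right)} = \left(-33810 - \frac{1001}{2}\right) + \left(- 2 \left(\left(-1\right) 4\right) 4\right)^{2} = - \frac{68621}{2} + \left(\left(-2\right) \left(-4\right) 4\right)^{2} = - \frac{68621}{2} + \left(8 \cdot 4\right)^{2} = - \frac{68621}{2} + 32^{2} = - \frac{68621}{2} + 1024 = - \frac{66573}{2}$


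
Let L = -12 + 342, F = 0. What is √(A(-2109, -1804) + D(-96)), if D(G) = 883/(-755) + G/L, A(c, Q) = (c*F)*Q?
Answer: I*√100731345/8305 ≈ 1.2085*I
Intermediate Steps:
L = 330
A(c, Q) = 0 (A(c, Q) = (c*0)*Q = 0*Q = 0)
D(G) = -883/755 + G/330 (D(G) = 883/(-755) + G/330 = 883*(-1/755) + G*(1/330) = -883/755 + G/330)
√(A(-2109, -1804) + D(-96)) = √(0 + (-883/755 + (1/330)*(-96))) = √(0 + (-883/755 - 16/55)) = √(0 - 12129/8305) = √(-12129/8305) = I*√100731345/8305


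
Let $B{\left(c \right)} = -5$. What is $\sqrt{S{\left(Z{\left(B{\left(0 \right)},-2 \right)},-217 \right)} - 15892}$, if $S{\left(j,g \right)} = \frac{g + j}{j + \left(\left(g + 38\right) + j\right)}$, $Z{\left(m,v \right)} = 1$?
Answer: $\frac{2 i \sqrt{13828951}}{59} \approx 126.06 i$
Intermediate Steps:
$S{\left(j,g \right)} = \frac{g + j}{38 + g + 2 j}$ ($S{\left(j,g \right)} = \frac{g + j}{j + \left(\left(38 + g\right) + j\right)} = \frac{g + j}{j + \left(38 + g + j\right)} = \frac{g + j}{38 + g + 2 j}$)
$\sqrt{S{\left(Z{\left(B{\left(0 \right)},-2 \right)},-217 \right)} - 15892} = \sqrt{\frac{-217 + 1}{38 - 217 + 2 \cdot 1} - 15892} = \sqrt{\frac{1}{38 - 217 + 2} \left(-216\right) - 15892} = \sqrt{\frac{1}{-177} \left(-216\right) - 15892} = \sqrt{\left(- \frac{1}{177}\right) \left(-216\right) - 15892} = \sqrt{\frac{72}{59} - 15892} = \sqrt{- \frac{937556}{59}} = \frac{2 i \sqrt{13828951}}{59}$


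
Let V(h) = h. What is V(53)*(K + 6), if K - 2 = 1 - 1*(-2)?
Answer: 583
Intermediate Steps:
K = 5 (K = 2 + (1 - 1*(-2)) = 2 + (1 + 2) = 2 + 3 = 5)
V(53)*(K + 6) = 53*(5 + 6) = 53*11 = 583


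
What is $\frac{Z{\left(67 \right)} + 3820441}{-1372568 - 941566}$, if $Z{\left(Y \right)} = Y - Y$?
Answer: $- \frac{3820441}{2314134} \approx -1.6509$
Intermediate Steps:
$Z{\left(Y \right)} = 0$
$\frac{Z{\left(67 \right)} + 3820441}{-1372568 - 941566} = \frac{0 + 3820441}{-1372568 - 941566} = \frac{3820441}{-2314134} = 3820441 \left(- \frac{1}{2314134}\right) = - \frac{3820441}{2314134}$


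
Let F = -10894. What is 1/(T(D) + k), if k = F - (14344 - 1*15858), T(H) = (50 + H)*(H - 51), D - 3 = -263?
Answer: 1/55930 ≈ 1.7880e-5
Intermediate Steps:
D = -260 (D = 3 - 263 = -260)
T(H) = (-51 + H)*(50 + H) (T(H) = (50 + H)*(-51 + H) = (-51 + H)*(50 + H))
k = -9380 (k = -10894 - (14344 - 1*15858) = -10894 - (14344 - 15858) = -10894 - 1*(-1514) = -10894 + 1514 = -9380)
1/(T(D) + k) = 1/((-2550 + (-260)² - 1*(-260)) - 9380) = 1/((-2550 + 67600 + 260) - 9380) = 1/(65310 - 9380) = 1/55930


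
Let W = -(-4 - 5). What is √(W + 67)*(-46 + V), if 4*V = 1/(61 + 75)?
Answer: -25023*√19/272 ≈ -401.00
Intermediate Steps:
W = 9 (W = -1*(-9) = 9)
V = 1/544 (V = 1/(4*(61 + 75)) = (¼)/136 = (¼)*(1/136) = 1/544 ≈ 0.0018382)
√(W + 67)*(-46 + V) = √(9 + 67)*(-46 + 1/544) = √76*(-25023/544) = (2*√19)*(-25023/544) = -25023*√19/272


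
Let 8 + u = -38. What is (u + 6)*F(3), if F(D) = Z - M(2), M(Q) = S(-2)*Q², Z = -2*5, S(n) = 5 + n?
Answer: 880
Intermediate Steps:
u = -46 (u = -8 - 38 = -46)
Z = -10
M(Q) = 3*Q² (M(Q) = (5 - 2)*Q² = 3*Q²)
F(D) = -22 (F(D) = -10 - 3*2² = -10 - 3*4 = -10 - 1*12 = -10 - 12 = -22)
(u + 6)*F(3) = (-46 + 6)*(-22) = -40*(-22) = 880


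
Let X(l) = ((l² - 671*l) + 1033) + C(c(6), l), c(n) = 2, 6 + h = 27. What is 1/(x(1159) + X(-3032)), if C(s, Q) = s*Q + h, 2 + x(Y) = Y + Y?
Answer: 1/11224802 ≈ 8.9088e-8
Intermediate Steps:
h = 21 (h = -6 + 27 = 21)
x(Y) = -2 + 2*Y (x(Y) = -2 + (Y + Y) = -2 + 2*Y)
C(s, Q) = 21 + Q*s (C(s, Q) = s*Q + 21 = Q*s + 21 = 21 + Q*s)
X(l) = 1054 + l² - 669*l (X(l) = ((l² - 671*l) + 1033) + (21 + l*2) = (1033 + l² - 671*l) + (21 + 2*l) = 1054 + l² - 669*l)
1/(x(1159) + X(-3032)) = 1/((-2 + 2*1159) + (1054 + (-3032)² - 669*(-3032))) = 1/((-2 + 2318) + (1054 + 9193024 + 2028408)) = 1/(2316 + 11222486) = 1/11224802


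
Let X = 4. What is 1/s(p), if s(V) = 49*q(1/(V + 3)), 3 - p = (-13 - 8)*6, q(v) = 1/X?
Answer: 4/49 ≈ 0.081633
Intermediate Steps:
q(v) = 1/4
p = 129 (p = 3 - (-13 - 8)*6 = 3 - (-21)*6 = 3 - 1*(-126) = 3 + 126 = 129)
s(V) = 49/4 (s(V) = 49*(1/4) = 49/4)
1/s(p) = 1/(49/4) = 4/49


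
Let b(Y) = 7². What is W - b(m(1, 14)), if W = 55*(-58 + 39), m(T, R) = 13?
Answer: -1094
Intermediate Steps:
W = -1045 (W = 55*(-19) = -1045)
b(Y) = 49
W - b(m(1, 14)) = -1045 - 1*49 = -1045 - 49 = -1094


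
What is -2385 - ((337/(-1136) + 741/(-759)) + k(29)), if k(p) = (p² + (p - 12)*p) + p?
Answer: -1076839331/287408 ≈ -3746.7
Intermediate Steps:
k(p) = p + p² + p*(-12 + p) (k(p) = (p² + (-12 + p)*p) + p = (p² + p*(-12 + p)) + p = p + p² + p*(-12 + p))
-2385 - ((337/(-1136) + 741/(-759)) + k(29)) = -2385 - ((337/(-1136) + 741/(-759)) + 29*(-11 + 2*29)) = -2385 - ((337*(-1/1136) + 741*(-1/759)) + 29*(-11 + 58)) = -2385 - ((-337/1136 - 247/253) + 29*47) = -2385 - (-365853/287408 + 1363) = -2385 - 1*391371251/287408 = -2385 - 391371251/287408 = -1076839331/287408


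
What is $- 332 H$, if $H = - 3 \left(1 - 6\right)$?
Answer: $-4980$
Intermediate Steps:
$H = 15$ ($H = \left(-3\right) \left(-5\right) = 15$)
$- 332 H = \left(-332\right) 15 = -4980$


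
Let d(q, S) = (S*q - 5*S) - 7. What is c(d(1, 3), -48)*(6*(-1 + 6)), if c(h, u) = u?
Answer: -1440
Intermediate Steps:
d(q, S) = -7 - 5*S + S*q (d(q, S) = (-5*S + S*q) - 7 = -7 - 5*S + S*q)
c(d(1, 3), -48)*(6*(-1 + 6)) = -288*(-1 + 6) = -288*5 = -48*30 = -1440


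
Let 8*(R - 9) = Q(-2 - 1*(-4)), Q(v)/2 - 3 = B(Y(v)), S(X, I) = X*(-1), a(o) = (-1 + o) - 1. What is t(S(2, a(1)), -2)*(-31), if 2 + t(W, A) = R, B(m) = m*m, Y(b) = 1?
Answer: -248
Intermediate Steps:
a(o) = -2 + o
S(X, I) = -X
B(m) = m²
Q(v) = 8 (Q(v) = 6 + 2*1² = 6 + 2*1 = 6 + 2 = 8)
R = 10 (R = 9 + (⅛)*8 = 9 + 1 = 10)
t(W, A) = 8 (t(W, A) = -2 + 10 = 8)
t(S(2, a(1)), -2)*(-31) = 8*(-31) = -248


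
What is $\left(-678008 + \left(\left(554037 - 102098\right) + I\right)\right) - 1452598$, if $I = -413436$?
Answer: $-2092103$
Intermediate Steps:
$\left(-678008 + \left(\left(554037 - 102098\right) + I\right)\right) - 1452598 = \left(-678008 + \left(\left(554037 - 102098\right) - 413436\right)\right) - 1452598 = \left(-678008 + \left(451939 - 413436\right)\right) - 1452598 = \left(-678008 + 38503\right) - 1452598 = -639505 - 1452598 = -2092103$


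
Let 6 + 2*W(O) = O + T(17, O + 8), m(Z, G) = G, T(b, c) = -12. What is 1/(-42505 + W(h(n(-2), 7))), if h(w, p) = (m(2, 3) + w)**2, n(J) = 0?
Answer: -2/85019 ≈ -2.3524e-5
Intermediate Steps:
h(w, p) = (3 + w)**2
W(O) = -9 + O/2 (W(O) = -3 + (O - 12)/2 = -3 + (-12 + O)/2 = -3 + (-6 + O/2) = -9 + O/2)
1/(-42505 + W(h(n(-2), 7))) = 1/(-42505 + (-9 + (3 + 0)**2/2)) = 1/(-42505 + (-9 + (1/2)*3**2)) = 1/(-42505 + (-9 + (1/2)*9)) = 1/(-42505 + (-9 + 9/2)) = 1/(-42505 - 9/2) = 1/(-85019/2) = -2/85019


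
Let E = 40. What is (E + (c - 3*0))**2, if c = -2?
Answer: 1444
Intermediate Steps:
(E + (c - 3*0))**2 = (40 + (-2 - 3*0))**2 = (40 + (-2 + 0))**2 = (40 - 2)**2 = 38**2 = 1444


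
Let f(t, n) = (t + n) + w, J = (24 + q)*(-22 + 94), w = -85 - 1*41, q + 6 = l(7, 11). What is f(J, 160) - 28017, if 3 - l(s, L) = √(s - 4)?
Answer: -26471 - 72*√3 ≈ -26596.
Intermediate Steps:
l(s, L) = 3 - √(-4 + s) (l(s, L) = 3 - √(s - 4) = 3 - √(-4 + s))
q = -3 - √3 (q = -6 + (3 - √(-4 + 7)) = -6 + (3 - √3) = -3 - √3 ≈ -4.7320)
w = -126 (w = -85 - 41 = -126)
J = 1512 - 72*√3 (J = (24 + (-3 - √3))*(-22 + 94) = (21 - √3)*72 = 1512 - 72*√3 ≈ 1387.3)
f(t, n) = -126 + n + t (f(t, n) = (t + n) - 126 = (n + t) - 126 = -126 + n + t)
f(J, 160) - 28017 = (-126 + 160 + (1512 - 72*√3)) - 28017 = (1546 - 72*√3) - 28017 = -26471 - 72*√3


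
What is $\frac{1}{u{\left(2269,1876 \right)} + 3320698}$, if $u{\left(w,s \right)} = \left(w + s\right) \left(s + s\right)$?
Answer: $\frac{1}{18872738} \approx 5.2986 \cdot 10^{-8}$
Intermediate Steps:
$u{\left(w,s \right)} = 2 s \left(s + w\right)$ ($u{\left(w,s \right)} = \left(s + w\right) 2 s = 2 s \left(s + w\right)$)
$\frac{1}{u{\left(2269,1876 \right)} + 3320698} = \frac{1}{2 \cdot 1876 \left(1876 + 2269\right) + 3320698} = \frac{1}{2 \cdot 1876 \cdot 4145 + 3320698} = \frac{1}{15552040 + 3320698} = \frac{1}{18872738}$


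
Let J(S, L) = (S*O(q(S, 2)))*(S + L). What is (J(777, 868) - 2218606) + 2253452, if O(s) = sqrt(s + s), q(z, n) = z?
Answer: 34846 + 1278165*sqrt(1554) ≈ 5.0421e+7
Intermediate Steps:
O(s) = sqrt(2)*sqrt(s) (O(s) = sqrt(2*s) = sqrt(2)*sqrt(s))
J(S, L) = sqrt(2)*S**(3/2)*(L + S) (J(S, L) = (S*(sqrt(2)*sqrt(S)))*(S + L) = (sqrt(2)*S**(3/2))*(L + S) = sqrt(2)*S**(3/2)*(L + S))
(J(777, 868) - 2218606) + 2253452 = (sqrt(2)*777**(3/2)*(868 + 777) - 2218606) + 2253452 = (sqrt(2)*(777*sqrt(777))*1645 - 2218606) + 2253452 = (1278165*sqrt(1554) - 2218606) + 2253452 = (-2218606 + 1278165*sqrt(1554)) + 2253452 = 34846 + 1278165*sqrt(1554)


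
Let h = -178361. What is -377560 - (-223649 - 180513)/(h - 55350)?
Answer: -88240329322/233711 ≈ -3.7756e+5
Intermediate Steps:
-377560 - (-223649 - 180513)/(h - 55350) = -377560 - (-223649 - 180513)/(-178361 - 55350) = -377560 - (-404162)/(-233711) = -377560 - (-404162)*(-1)/233711 = -377560 - 1*404162/233711 = -377560 - 404162/233711 = -88240329322/233711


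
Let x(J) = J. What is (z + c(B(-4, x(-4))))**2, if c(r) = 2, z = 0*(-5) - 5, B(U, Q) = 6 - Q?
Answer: 9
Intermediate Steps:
z = -5 (z = 0 - 5 = -5)
(z + c(B(-4, x(-4))))**2 = (-5 + 2)**2 = (-3)**2 = 9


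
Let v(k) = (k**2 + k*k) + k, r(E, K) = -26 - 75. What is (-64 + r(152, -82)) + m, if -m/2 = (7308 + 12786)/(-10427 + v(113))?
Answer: -638037/3806 ≈ -167.64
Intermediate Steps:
r(E, K) = -101
v(k) = k + 2*k**2 (v(k) = (k**2 + k**2) + k = 2*k**2 + k = k + 2*k**2)
m = -10047/3806 (m = -2*(7308 + 12786)/(-10427 + 113*(1 + 2*113)) = -40188/(-10427 + 113*(1 + 226)) = -40188/(-10427 + 113*227) = -40188/(-10427 + 25651) = -40188/15224 = -2*10047/7612 = -10047/3806 ≈ -2.6398)
(-64 + r(152, -82)) + m = (-64 - 101) - 10047/3806 = -165 - 10047/3806 = -638037/3806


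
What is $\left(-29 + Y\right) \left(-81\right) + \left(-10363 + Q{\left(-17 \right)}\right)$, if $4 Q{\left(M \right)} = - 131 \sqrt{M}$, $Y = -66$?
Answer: $-2668 - \frac{131 i \sqrt{17}}{4} \approx -2668.0 - 135.03 i$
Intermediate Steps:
$Q{\left(M \right)} = - \frac{131 \sqrt{M}}{4}$ ($Q{\left(M \right)} = \frac{\left(-131\right) \sqrt{M}}{4} = - \frac{131 \sqrt{M}}{4}$)
$\left(-29 + Y\right) \left(-81\right) + \left(-10363 + Q{\left(-17 \right)}\right) = \left(-29 - 66\right) \left(-81\right) - \left(10363 + \frac{131 \sqrt{-17}}{4}\right) = \left(-95\right) \left(-81\right) - \left(10363 + \frac{131 i \sqrt{17}}{4}\right) = 7695 - \left(10363 + \frac{131 i \sqrt{17}}{4}\right) = -2668 - \frac{131 i \sqrt{17}}{4}$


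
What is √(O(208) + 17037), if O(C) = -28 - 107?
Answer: 3*√1878 ≈ 130.01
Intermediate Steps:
O(C) = -135
√(O(208) + 17037) = √(-135 + 17037) = √16902 = 3*√1878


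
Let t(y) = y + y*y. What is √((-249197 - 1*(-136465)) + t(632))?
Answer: 2*√71831 ≈ 536.03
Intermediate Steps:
t(y) = y + y²
√((-249197 - 1*(-136465)) + t(632)) = √((-249197 - 1*(-136465)) + 632*(1 + 632)) = √((-249197 + 136465) + 632*633) = √(-112732 + 400056) = √287324 = 2*√71831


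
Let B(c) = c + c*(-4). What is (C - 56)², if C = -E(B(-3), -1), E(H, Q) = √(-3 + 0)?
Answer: (56 + I*√3)² ≈ 3133.0 + 193.99*I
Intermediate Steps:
B(c) = -3*c (B(c) = c - 4*c = -3*c)
E(H, Q) = I*√3 (E(H, Q) = √(-3) = I*√3)
C = -I*√3 ≈ -1.732*I
(C - 56)² = (-I*√3 - 56)² = (-56 - I*√3)²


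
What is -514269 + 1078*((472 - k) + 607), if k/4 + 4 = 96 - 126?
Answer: 795501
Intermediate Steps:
k = -136 (k = -16 + 4*(96 - 126) = -16 + 4*(-30) = -16 - 120 = -136)
-514269 + 1078*((472 - k) + 607) = -514269 + 1078*((472 - 1*(-136)) + 607) = -514269 + 1078*((472 + 136) + 607) = -514269 + 1078*(608 + 607) = -514269 + 1078*1215 = -514269 + 1309770 = 795501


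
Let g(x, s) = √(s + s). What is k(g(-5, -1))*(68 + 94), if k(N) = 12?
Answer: 1944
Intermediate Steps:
g(x, s) = √2*√s (g(x, s) = √(2*s) = √2*√s)
k(g(-5, -1))*(68 + 94) = 12*(68 + 94) = 12*162 = 1944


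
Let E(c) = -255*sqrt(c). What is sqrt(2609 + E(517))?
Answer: sqrt(2609 - 255*sqrt(517)) ≈ 56.472*I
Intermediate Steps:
sqrt(2609 + E(517)) = sqrt(2609 - 255*sqrt(517))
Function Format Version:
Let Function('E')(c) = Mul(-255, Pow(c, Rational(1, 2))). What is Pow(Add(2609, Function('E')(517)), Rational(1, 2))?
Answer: Pow(Add(2609, Mul(-255, Pow(517, Rational(1, 2)))), Rational(1, 2)) ≈ Mul(56.472, I)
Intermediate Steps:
Pow(Add(2609, Function('E')(517)), Rational(1, 2)) = Pow(Add(2609, Mul(-255, Pow(517, Rational(1, 2)))), Rational(1, 2))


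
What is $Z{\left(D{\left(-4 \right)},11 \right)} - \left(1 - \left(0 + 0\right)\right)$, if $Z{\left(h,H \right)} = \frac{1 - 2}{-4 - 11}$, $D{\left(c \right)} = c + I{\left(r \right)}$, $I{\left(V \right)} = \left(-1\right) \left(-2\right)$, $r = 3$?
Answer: $- \frac{14}{15} \approx -0.93333$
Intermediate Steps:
$I{\left(V \right)} = 2$
$D{\left(c \right)} = 2 + c$ ($D{\left(c \right)} = c + 2 = 2 + c$)
$Z{\left(h,H \right)} = \frac{1}{15}$ ($Z{\left(h,H \right)} = - \frac{1}{-15} = \left(-1\right) \left(- \frac{1}{15}\right) = \frac{1}{15}$)
$Z{\left(D{\left(-4 \right)},11 \right)} - \left(1 - \left(0 + 0\right)\right) = \frac{1}{15} - \left(1 - \left(0 + 0\right)\right) = \frac{1}{15} - \left(1 - 0\right) = \frac{1}{15} - \left(1 + 0\right) = \frac{1}{15} - 1 = - \frac{14}{15}$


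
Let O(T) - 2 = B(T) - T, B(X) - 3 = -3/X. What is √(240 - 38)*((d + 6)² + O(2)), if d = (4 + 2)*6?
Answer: 3531*√202/2 ≈ 25092.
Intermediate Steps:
B(X) = 3 - 3/X
O(T) = 5 - T - 3/T (O(T) = 2 + ((3 - 3/T) - T) = 2 + (3 - T - 3/T) = 5 - T - 3/T)
d = 36 (d = 6*6 = 36)
√(240 - 38)*((d + 6)² + O(2)) = √(240 - 38)*((36 + 6)² + (5 - 1*2 - 3/2)) = √202*(42² + (5 - 2 - 3*½)) = √202*(1764 + (5 - 2 - 3/2)) = √202*(1764 + 3/2) = √202*(3531/2) = 3531*√202/2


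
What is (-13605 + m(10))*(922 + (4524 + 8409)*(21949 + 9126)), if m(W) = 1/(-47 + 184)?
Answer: -749083604315948/137 ≈ -5.4678e+12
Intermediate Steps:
m(W) = 1/137
(-13605 + m(10))*(922 + (4524 + 8409)*(21949 + 9126)) = (-13605 + 1/137)*(922 + (4524 + 8409)*(21949 + 9126)) = -1863884*(922 + 12933*31075)/137 = -1863884*(922 + 401892975)/137 = -1863884/137*401893897 = -749083604315948/137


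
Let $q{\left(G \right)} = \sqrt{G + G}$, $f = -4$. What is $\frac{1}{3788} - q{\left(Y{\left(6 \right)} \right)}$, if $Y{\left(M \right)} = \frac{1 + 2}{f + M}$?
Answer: $\frac{1}{3788} - \sqrt{3} \approx -1.7318$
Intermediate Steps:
$Y{\left(M \right)} = \frac{3}{-4 + M}$ ($Y{\left(M \right)} = \frac{1 + 2}{-4 + M} = \frac{3}{-4 + M}$)
$q{\left(G \right)} = \sqrt{2} \sqrt{G}$ ($q{\left(G \right)} = \sqrt{2 G} = \sqrt{2} \sqrt{G}$)
$\frac{1}{3788} - q{\left(Y{\left(6 \right)} \right)} = \frac{1}{3788} - \sqrt{2} \sqrt{\frac{3}{-4 + 6}} = \frac{1}{3788} - \sqrt{2} \sqrt{\frac{3}{2}} = \frac{1}{3788} - \sqrt{2} \frac{\sqrt{6}}{2} = \frac{1}{3788} - \sqrt{3}$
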